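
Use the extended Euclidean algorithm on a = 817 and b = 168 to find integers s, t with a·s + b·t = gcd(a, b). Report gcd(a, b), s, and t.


Euclidean algorithm on (817, 168) — divide until remainder is 0:
  817 = 4 · 168 + 145
  168 = 1 · 145 + 23
  145 = 6 · 23 + 7
  23 = 3 · 7 + 2
  7 = 3 · 2 + 1
  2 = 2 · 1 + 0
gcd(817, 168) = 1.
Track Bezout coefficients alongside the remainders: start with r₀ = 817 = a·1 + b·0 (s = 1, t = 0) and r₁ = 168 = a·0 + b·1 (s = 0, t = 1); each new remainder r_{k+1} = r_{k-1} − q_k·r_k inherits s_{k+1} = s_{k-1} − q_k·s_k, t_{k+1} = t_{k-1} − q_k·t_k, so r_k = a·s_k + b·t_k at every step:
  q = 4: r = 145, s = 1 − 4·0 = 1, t = 0 − 4·1 = -4  (check: 817·1 + 168·(-4) = 145)
  q = 1: r = 23, s = 0 − 1·1 = -1, t = 1 − 1·(-4) = 5  (check: 817·(-1) + 168·5 = 23)
  q = 6: r = 7, s = 1 − 6·(-1) = 7, t = -4 − 6·5 = -34  (check: 817·7 + 168·(-34) = 7)
  q = 3: r = 2, s = -1 − 3·7 = -22, t = 5 − 3·(-34) = 107  (check: 817·(-22) + 168·107 = 2)
  q = 3: r = 1, s = 7 − 3·(-22) = 73, t = -34 − 3·107 = -355  (check: 817·73 + 168·(-355) = 1)
The row with r = 1 (the gcd) gives the Bezout coefficients s = 73, t = -355.
Result: 817 · (73) + 168 · (-355) = 1.

gcd(817, 168) = 1; s = 73, t = -355 (check: 817·73 + 168·(-355) = 1).


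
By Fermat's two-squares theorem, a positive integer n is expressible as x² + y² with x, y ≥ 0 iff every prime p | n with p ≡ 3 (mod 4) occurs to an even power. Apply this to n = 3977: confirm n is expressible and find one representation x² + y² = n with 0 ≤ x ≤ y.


Step 1: Factor n = 3977 = 41 · 97.
Step 2: Check the mod-4 condition on each prime factor: 41 ≡ 1 (mod 4), exponent 1; 97 ≡ 1 (mod 4), exponent 1.
All primes ≡ 3 (mod 4) appear to even exponent (or don't appear), so by the two-squares theorem n IS expressible as a sum of two squares.
Step 3: Build a representation. Here n = 41 · 97 is a product of primes ≡ 1 (mod 4). Each prime p ≡ 1 (mod 4) is itself a sum of two squares; find a² by testing p − a² for a perfect square:
  41: 41 − 1² = 40, 41 − 2² = 37, 41 − 3² = 32, 41 − 4² = 25 = 5² ⇒ 41 = 4² + 5².
  97: 97 − 1² = 96, 97 − 2² = 93, 97 − 3² = 88, 97 − 4² = 81 = 9² ⇒ 97 = 4² + 9².
  Combine using the Brahmagupta–Fibonacci identity (a² + b²)(c² + d²) = (ac − bd)² + (ad + bc)² = (ac + bd)² + (ad − bc)²:
  41 · 97 = 3977: from (4² + 5²)(4² + 9²), take (4·4 − 5·9, 4·9 + 5·4) = (16 − 45, 36 + 20) = (-29, 56); dropping signs (only squares matter) gives (29, 56); check 29² + 56² = 841 + 3136 = 3977 ✓.
Step 4: Order so x ≤ y and verify: 29² + 56² = 841 + 3136 = 3977 = n. ✓

n = 3977 = 29² + 56² (one valid representation with x ≤ y).


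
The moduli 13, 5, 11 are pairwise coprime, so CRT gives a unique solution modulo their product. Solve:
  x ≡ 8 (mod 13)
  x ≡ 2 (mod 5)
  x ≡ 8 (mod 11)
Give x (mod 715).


Moduli 13, 5, 11 are pairwise coprime; by CRT there is a unique solution modulo M = 13 · 5 · 11 = 715.
Solve pairwise, accumulating the modulus:
  Start with x ≡ 8 (mod 13).
  Combine with x ≡ 2 (mod 5): since gcd(13, 5) = 1, we get a unique residue mod 65.
    Write x = 8 + 13·t and substitute into x ≡ 2 (mod 5): 13·t ≡ 2 − 8 = -6 (mod 5).
    Reduce coefficients mod 5: 3·t ≡ 4 (mod 5).
    The inverse of 3 mod 5 is 2 (since 3·2 = 6 = 1·5 + 1), so t ≡ 2·4 = 8 ≡ 3 (mod 5).
    Then x = 8 + 13·3 = 47, valid modulo lcm(13, 5) = 65: x ≡ 47 (mod 65).
  Combine with x ≡ 8 (mod 11): since gcd(65, 11) = 1, we get a unique residue mod 715.
    Write x = 47 + 65·t and substitute into x ≡ 8 (mod 11): 65·t ≡ 8 − 47 = -39 (mod 11).
    Reduce coefficients mod 11: 10·t ≡ 5 (mod 11).
    The inverse of 10 mod 11 is 10 (since 10·10 = 100 = 9·11 + 1), so t ≡ 10·5 = 50 ≡ 6 (mod 11).
    Then x = 47 + 65·6 = 437, valid modulo lcm(65, 11) = 715: x ≡ 437 (mod 715).
Verify: 437 mod 13 = 8 ✓, 437 mod 5 = 2 ✓, 437 mod 11 = 8 ✓.

x ≡ 437 (mod 715).


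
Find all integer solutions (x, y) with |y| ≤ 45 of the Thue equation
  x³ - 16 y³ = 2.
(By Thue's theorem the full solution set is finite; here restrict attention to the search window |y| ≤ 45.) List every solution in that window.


The equation is x³ - 16y³ = 2. For fixed y, x³ = 16·y³ + 2, so a solution requires the RHS to be a perfect cube.
Strategy: iterate y from -45 to 45, compute RHS = 16·y³ + 2, and check whether it is a (positive or negative) perfect cube.
Check small values of y:
  y = 0: RHS = 2 is not a perfect cube.
  y = 1: RHS = 18 is not a perfect cube.
  y = -1: RHS = -14 is not a perfect cube.
  y = 2: RHS = 130 is not a perfect cube.
  y = -2: RHS = -126 is not a perfect cube.
  y = 3: RHS = 434 is not a perfect cube.
  y = -3: RHS = -430 is not a perfect cube.
Continuing the search up to |y| = 45 finds no solutions either.
No (x, y) in the scanned range satisfies the equation.

No integer solutions with |y| ≤ 45.


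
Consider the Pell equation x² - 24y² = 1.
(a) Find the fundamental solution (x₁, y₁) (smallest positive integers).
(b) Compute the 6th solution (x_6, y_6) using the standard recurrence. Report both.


Step 1: Find the fundamental solution (x₁, y₁) of x² - 24y² = 1.
  Expand √24 as a continued fraction. a₀ = ⌊√24⌋ = 4; iterate m_{k+1} = d_k·a_k − m_k, d_{k+1} = (24 − m_{k+1}²)/d_k, a_{k+1} = ⌊(a₀ + m_{k+1})/d_{k+1}⌋ (starting m₀ = 0, d₀ = 1), with convergents p_k = a_k·p_{k-1} + p_{k-2}, q_k = a_k·q_{k-1} + q_{k-2} (p₋₁ = 1, q₋₁ = 0):
  k = 0: a₀ = 4; p₀/q₀ = 4/1; p₀² − 24·q₀² = 16 − 24 = -8.
  k = 1: m = 4, d = 8, a = ⌊(4 + 4)/8⌋ = 1; p/q = (1·4 + 1)/(1·1 + 0) = 5/1; p² − 24·q² = 25 − 24 = 1.
  The first convergent with p² − 24·q² = 1 gives the fundamental solution (x₁, y₁) = (5, 1).
Step 2: Apply the recurrence (x_{n+1}, y_{n+1}) = (x₁x_n + 24y₁y_n, x₁y_n + y₁x_n) repeatedly.
  From (x_1, y_1) = (5, 1): x_2 = 5·5 + 24·1·1 = 49; y_2 = 5·1 + 1·5 = 10.
  From (x_2, y_2) = (49, 10): x_3 = 5·49 + 24·1·10 = 485; y_3 = 5·10 + 1·49 = 99.
  From (x_3, y_3) = (485, 99): x_4 = 5·485 + 24·1·99 = 4801; y_4 = 5·99 + 1·485 = 980.
  From (x_4, y_4) = (4801, 980): x_5 = 5·4801 + 24·1·980 = 47525; y_5 = 5·980 + 1·4801 = 9701.
  From (x_5, y_5) = (47525, 9701): x_6 = 5·47525 + 24·1·9701 = 470449; y_6 = 5·9701 + 1·47525 = 96030.
Step 3: Verify x_6² - 24·y_6² = 221322261601 - 221322261600 = 1 (should be 1). ✓

(x_1, y_1) = (5, 1); (x_6, y_6) = (470449, 96030).


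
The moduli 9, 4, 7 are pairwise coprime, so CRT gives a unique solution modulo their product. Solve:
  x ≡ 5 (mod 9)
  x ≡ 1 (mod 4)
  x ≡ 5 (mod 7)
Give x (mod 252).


Moduli 9, 4, 7 are pairwise coprime; by CRT there is a unique solution modulo M = 9 · 4 · 7 = 252.
Solve pairwise, accumulating the modulus:
  Start with x ≡ 5 (mod 9).
  Combine with x ≡ 1 (mod 4): since gcd(9, 4) = 1, we get a unique residue mod 36.
    Write x = 5 + 9·t and substitute into x ≡ 1 (mod 4): 9·t ≡ 1 − 5 = -4 (mod 4).
    Reduce coefficients mod 4: 1·t ≡ 0 (mod 4).
    So t ≡ 0 (mod 4).
    Then x = 5 + 9·0 = 5, valid modulo lcm(9, 4) = 36: x ≡ 5 (mod 36).
  Combine with x ≡ 5 (mod 7): since gcd(36, 7) = 1, we get a unique residue mod 252.
    Write x = 5 + 36·t and substitute into x ≡ 5 (mod 7): 36·t ≡ 5 − 5 = 0 (mod 7).
    Reduce coefficients mod 7: 1·t ≡ 0 (mod 7).
    So t ≡ 0 (mod 7).
    Then x = 5 + 36·0 = 5, valid modulo lcm(36, 7) = 252: x ≡ 5 (mod 252).
Verify: 5 mod 9 = 5 ✓, 5 mod 4 = 1 ✓, 5 mod 7 = 5 ✓.

x ≡ 5 (mod 252).


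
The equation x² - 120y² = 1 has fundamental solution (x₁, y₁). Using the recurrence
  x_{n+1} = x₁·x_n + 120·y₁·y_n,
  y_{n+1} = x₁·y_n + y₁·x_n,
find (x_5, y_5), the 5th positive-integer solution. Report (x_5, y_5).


Step 1: Find the fundamental solution (x₁, y₁) of x² - 120y² = 1.
  Expand √120 as a continued fraction. a₀ = ⌊√120⌋ = 10; iterate m_{k+1} = d_k·a_k − m_k, d_{k+1} = (120 − m_{k+1}²)/d_k, a_{k+1} = ⌊(a₀ + m_{k+1})/d_{k+1}⌋ (starting m₀ = 0, d₀ = 1), with convergents p_k = a_k·p_{k-1} + p_{k-2}, q_k = a_k·q_{k-1} + q_{k-2} (p₋₁ = 1, q₋₁ = 0):
  k = 0: a₀ = 10; p₀/q₀ = 10/1; p₀² − 120·q₀² = 100 − 120 = -20.
  k = 1: m = 10, d = 20, a = ⌊(10 + 10)/20⌋ = 1; p/q = (1·10 + 1)/(1·1 + 0) = 11/1; p² − 120·q² = 121 − 120 = 1.
  The first convergent with p² − 120·q² = 1 gives the fundamental solution (x₁, y₁) = (11, 1).
Step 2: Apply the recurrence (x_{n+1}, y_{n+1}) = (x₁x_n + 120y₁y_n, x₁y_n + y₁x_n) repeatedly.
  From (x_1, y_1) = (11, 1): x_2 = 11·11 + 120·1·1 = 241; y_2 = 11·1 + 1·11 = 22.
  From (x_2, y_2) = (241, 22): x_3 = 11·241 + 120·1·22 = 5291; y_3 = 11·22 + 1·241 = 483.
  From (x_3, y_3) = (5291, 483): x_4 = 11·5291 + 120·1·483 = 116161; y_4 = 11·483 + 1·5291 = 10604.
  From (x_4, y_4) = (116161, 10604): x_5 = 11·116161 + 120·1·10604 = 2550251; y_5 = 11·10604 + 1·116161 = 232805.
Step 3: Verify x_5² - 120·y_5² = 6503780163001 - 6503780163000 = 1 (should be 1). ✓

(x_1, y_1) = (11, 1); (x_5, y_5) = (2550251, 232805).


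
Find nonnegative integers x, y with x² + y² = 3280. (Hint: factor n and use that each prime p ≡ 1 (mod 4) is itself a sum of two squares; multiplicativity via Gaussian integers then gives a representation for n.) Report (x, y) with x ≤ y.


Step 1: Factor n = 3280 = 2^4 · 5 · 41.
Step 2: Check the mod-4 condition on each prime factor: 2 = 2 (special); 5 ≡ 1 (mod 4), exponent 1; 41 ≡ 1 (mod 4), exponent 1.
All primes ≡ 3 (mod 4) appear to even exponent (or don't appear), so by the two-squares theorem n IS expressible as a sum of two squares.
Step 3: Build a representation. Group n = k² · m with k = 4 and m = 5 · 41 = 205 (a product of primes ≡ 1 (mod 4)); a representation of m scales to one of n via (k·x)² + (k·y)² = k²(x² + y²). Each prime p ≡ 1 (mod 4) is itself a sum of two squares; find a² by testing p − a² for a perfect square:
  5: 5 − 1² = 4 = 2² ⇒ 5 = 1² + 2².
  41: 41 − 1² = 40, 41 − 2² = 37, 41 − 3² = 32, 41 − 4² = 25 = 5² ⇒ 41 = 4² + 5².
  Combine using the Brahmagupta–Fibonacci identity (a² + b²)(c² + d²) = (ac − bd)² + (ad + bc)² = (ac + bd)² + (ad − bc)²:
  5 · 41 = 205: from (1² + 2²)(4² + 5²), take (1·4 − 2·5, 1·5 + 2·4) = (4 − 10, 5 + 8) = (-6, 13); dropping signs (only squares matter) gives (6, 13); check 6² + 13² = 36 + 169 = 205 ✓.
  Scale by k = 4: (4·6, 4·13) = (24, 52).
Step 4: Order so x ≤ y and verify: 24² + 52² = 576 + 2704 = 3280 = n. ✓

n = 3280 = 24² + 52² (one valid representation with x ≤ y).


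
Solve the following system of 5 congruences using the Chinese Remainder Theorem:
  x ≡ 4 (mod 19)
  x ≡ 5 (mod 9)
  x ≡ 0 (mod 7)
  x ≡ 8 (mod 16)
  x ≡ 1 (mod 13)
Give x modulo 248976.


Product of moduli M = 19 · 9 · 7 · 16 · 13 = 248976.
Merge one congruence at a time:
  Start: x ≡ 4 (mod 19).
  Combine with x ≡ 5 (mod 9); new modulus lcm = 171.
    Write x = 4 + 19·t and substitute into x ≡ 5 (mod 9): 19·t ≡ 5 − 4 = 1 (mod 9).
    Reduce coefficients mod 9: 1·t ≡ 1 (mod 9).
    So t ≡ 1 (mod 9).
    Then x = 4 + 19·1 = 23, valid modulo lcm(19, 9) = 171: x ≡ 23 (mod 171).
  Combine with x ≡ 0 (mod 7); new modulus lcm = 1197.
    Write x = 23 + 171·t and substitute into x ≡ 0 (mod 7): 171·t ≡ 0 − 23 = -23 (mod 7).
    Reduce coefficients mod 7: 3·t ≡ 5 (mod 7).
    The inverse of 3 mod 7 is 5 (since 3·5 = 15 = 2·7 + 1), so t ≡ 5·5 = 25 ≡ 4 (mod 7).
    Then x = 23 + 171·4 = 707, valid modulo lcm(171, 7) = 1197: x ≡ 707 (mod 1197).
  Combine with x ≡ 8 (mod 16); new modulus lcm = 19152.
    Write x = 707 + 1197·t and substitute into x ≡ 8 (mod 16): 1197·t ≡ 8 − 707 = -699 (mod 16).
    Reduce coefficients mod 16: 13·t ≡ 5 (mod 16).
    The inverse of 13 mod 16 is 5 (since 13·5 = 65 = 4·16 + 1), so t ≡ 5·5 = 25 ≡ 9 (mod 16).
    Then x = 707 + 1197·9 = 11480, valid modulo lcm(1197, 16) = 19152: x ≡ 11480 (mod 19152).
  Combine with x ≡ 1 (mod 13); new modulus lcm = 248976.
    Write x = 11480 + 19152·t and substitute into x ≡ 1 (mod 13): 19152·t ≡ 1 − 11480 = -11479 (mod 13).
    Reduce coefficients mod 13: 3·t ≡ 0 (mod 13).
    The inverse of 3 mod 13 is 9 (since 3·9 = 27 = 2·13 + 1), so t ≡ 9·0 = 0 ≡ 0 (mod 13).
    Then x = 11480 + 19152·0 = 11480, valid modulo lcm(19152, 13) = 248976: x ≡ 11480 (mod 248976).
Verify against each original: 11480 mod 19 = 4, 11480 mod 9 = 5, 11480 mod 7 = 0, 11480 mod 16 = 8, 11480 mod 13 = 1.

x ≡ 11480 (mod 248976).


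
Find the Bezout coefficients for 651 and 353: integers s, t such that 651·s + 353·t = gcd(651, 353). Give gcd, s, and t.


Euclidean algorithm on (651, 353) — divide until remainder is 0:
  651 = 1 · 353 + 298
  353 = 1 · 298 + 55
  298 = 5 · 55 + 23
  55 = 2 · 23 + 9
  23 = 2 · 9 + 5
  9 = 1 · 5 + 4
  5 = 1 · 4 + 1
  4 = 4 · 1 + 0
gcd(651, 353) = 1.
Track Bezout coefficients alongside the remainders: start with r₀ = 651 = a·1 + b·0 (s = 1, t = 0) and r₁ = 353 = a·0 + b·1 (s = 0, t = 1); each new remainder r_{k+1} = r_{k-1} − q_k·r_k inherits s_{k+1} = s_{k-1} − q_k·s_k, t_{k+1} = t_{k-1} − q_k·t_k, so r_k = a·s_k + b·t_k at every step:
  q = 1: r = 298, s = 1 − 1·0 = 1, t = 0 − 1·1 = -1  (check: 651·1 + 353·(-1) = 298)
  q = 1: r = 55, s = 0 − 1·1 = -1, t = 1 − 1·(-1) = 2  (check: 651·(-1) + 353·2 = 55)
  q = 5: r = 23, s = 1 − 5·(-1) = 6, t = -1 − 5·2 = -11  (check: 651·6 + 353·(-11) = 23)
  q = 2: r = 9, s = -1 − 2·6 = -13, t = 2 − 2·(-11) = 24  (check: 651·(-13) + 353·24 = 9)
  q = 2: r = 5, s = 6 − 2·(-13) = 32, t = -11 − 2·24 = -59  (check: 651·32 + 353·(-59) = 5)
  q = 1: r = 4, s = -13 − 1·32 = -45, t = 24 − 1·(-59) = 83  (check: 651·(-45) + 353·83 = 4)
  q = 1: r = 1, s = 32 − 1·(-45) = 77, t = -59 − 1·83 = -142  (check: 651·77 + 353·(-142) = 1)
The row with r = 1 (the gcd) gives the Bezout coefficients s = 77, t = -142.
Result: 651 · (77) + 353 · (-142) = 1.

gcd(651, 353) = 1; s = 77, t = -142 (check: 651·77 + 353·(-142) = 1).


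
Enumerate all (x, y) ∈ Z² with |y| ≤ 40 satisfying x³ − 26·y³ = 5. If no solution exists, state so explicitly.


The equation is x³ - 26y³ = 5. For fixed y, x³ = 26·y³ + 5, so a solution requires the RHS to be a perfect cube.
Strategy: iterate y from -40 to 40, compute RHS = 26·y³ + 5, and check whether it is a (positive or negative) perfect cube.
Check small values of y:
  y = 0: RHS = 5 is not a perfect cube.
  y = 1: RHS = 31 is not a perfect cube.
  y = -1: RHS = -21 is not a perfect cube.
  y = 2: RHS = 213 is not a perfect cube.
  y = -2: RHS = -203 is not a perfect cube.
  y = 3: RHS = 707 is not a perfect cube.
  y = -3: RHS = -697 is not a perfect cube.
Continuing the search up to |y| = 40 finds no solutions either.
No (x, y) in the scanned range satisfies the equation.

No integer solutions with |y| ≤ 40.


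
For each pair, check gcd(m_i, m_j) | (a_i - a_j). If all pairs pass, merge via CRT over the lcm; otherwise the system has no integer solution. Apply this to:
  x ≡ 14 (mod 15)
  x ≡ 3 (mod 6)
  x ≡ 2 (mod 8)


Moduli 15, 6, 8 are not pairwise coprime, so CRT works modulo lcm(m_i) when all pairwise compatibility conditions hold.
Pairwise compatibility: gcd(m_i, m_j) must divide a_i - a_j for every pair.
Merge one congruence at a time:
  Start: x ≡ 14 (mod 15).
  Combine with x ≡ 3 (mod 6): gcd(15, 6) = 3, and 3 - 14 = -11 is NOT divisible by 3.
    ⇒ system is inconsistent (no integer solution).

No solution (the system is inconsistent).


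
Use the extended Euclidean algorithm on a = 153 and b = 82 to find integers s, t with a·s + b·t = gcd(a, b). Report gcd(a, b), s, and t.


Euclidean algorithm on (153, 82) — divide until remainder is 0:
  153 = 1 · 82 + 71
  82 = 1 · 71 + 11
  71 = 6 · 11 + 5
  11 = 2 · 5 + 1
  5 = 5 · 1 + 0
gcd(153, 82) = 1.
Track Bezout coefficients alongside the remainders: start with r₀ = 153 = a·1 + b·0 (s = 1, t = 0) and r₁ = 82 = a·0 + b·1 (s = 0, t = 1); each new remainder r_{k+1} = r_{k-1} − q_k·r_k inherits s_{k+1} = s_{k-1} − q_k·s_k, t_{k+1} = t_{k-1} − q_k·t_k, so r_k = a·s_k + b·t_k at every step:
  q = 1: r = 71, s = 1 − 1·0 = 1, t = 0 − 1·1 = -1  (check: 153·1 + 82·(-1) = 71)
  q = 1: r = 11, s = 0 − 1·1 = -1, t = 1 − 1·(-1) = 2  (check: 153·(-1) + 82·2 = 11)
  q = 6: r = 5, s = 1 − 6·(-1) = 7, t = -1 − 6·2 = -13  (check: 153·7 + 82·(-13) = 5)
  q = 2: r = 1, s = -1 − 2·7 = -15, t = 2 − 2·(-13) = 28  (check: 153·(-15) + 82·28 = 1)
The row with r = 1 (the gcd) gives the Bezout coefficients s = -15, t = 28.
Result: 153 · (-15) + 82 · (28) = 1.

gcd(153, 82) = 1; s = -15, t = 28 (check: 153·(-15) + 82·28 = 1).


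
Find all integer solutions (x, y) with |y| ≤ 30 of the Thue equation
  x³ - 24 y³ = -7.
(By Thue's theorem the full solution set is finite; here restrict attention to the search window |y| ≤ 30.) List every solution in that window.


The equation is x³ - 24y³ = -7. For fixed y, x³ = 24·y³ − 7, so a solution requires the RHS to be a perfect cube.
Strategy: iterate y from -30 to 30, compute RHS = 24·y³ − 7, and check whether it is a (positive or negative) perfect cube.
Check small values of y:
  y = 0: RHS = -7 is not a perfect cube.
  y = 1: RHS = 17 is not a perfect cube.
  y = -1: RHS = -31 is not a perfect cube.
  y = 2: RHS = 185 is not a perfect cube.
  y = -2: RHS = -199 is not a perfect cube.
  y = 3: RHS = 641 is not a perfect cube.
  y = -3: RHS = -655 is not a perfect cube.
Continuing the search up to |y| = 30 finds no solutions either.
No (x, y) in the scanned range satisfies the equation.

No integer solutions with |y| ≤ 30.


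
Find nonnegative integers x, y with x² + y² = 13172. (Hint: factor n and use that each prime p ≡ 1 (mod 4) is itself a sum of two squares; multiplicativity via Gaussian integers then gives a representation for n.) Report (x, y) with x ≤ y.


Step 1: Factor n = 13172 = 2^2 · 37 · 89.
Step 2: Check the mod-4 condition on each prime factor: 2 = 2 (special); 37 ≡ 1 (mod 4), exponent 1; 89 ≡ 1 (mod 4), exponent 1.
All primes ≡ 3 (mod 4) appear to even exponent (or don't appear), so by the two-squares theorem n IS expressible as a sum of two squares.
Step 3: Build a representation. Group n = k² · m with k = 2 and m = 37 · 89 = 3293 (a product of primes ≡ 1 (mod 4)); a representation of m scales to one of n via (k·x)² + (k·y)² = k²(x² + y²). Each prime p ≡ 1 (mod 4) is itself a sum of two squares; find a² by testing p − a² for a perfect square:
  37: 37 − 1² = 36 = 6² ⇒ 37 = 1² + 6².
  89: 89 − 1² = 88, 89 − 2² = 85, 89 − 3² = 80, 89 − 4² = 73, 89 − 5² = 64 = 8² ⇒ 89 = 5² + 8².
  Combine using the Brahmagupta–Fibonacci identity (a² + b²)(c² + d²) = (ac − bd)² + (ad + bc)² = (ac + bd)² + (ad − bc)²:
  37 · 89 = 3293: from (1² + 6²)(5² + 8²), take (1·5 − 6·8, 1·8 + 6·5) = (5 − 48, 8 + 30) = (-43, 38); dropping signs (only squares matter) gives (43, 38); check 43² + 38² = 1849 + 1444 = 3293 ✓.
  Scale by k = 2: (2·43, 2·38) = (86, 76).
Step 4: Order so x ≤ y and verify: 76² + 86² = 5776 + 7396 = 13172 = n. ✓

n = 13172 = 76² + 86² (one valid representation with x ≤ y).


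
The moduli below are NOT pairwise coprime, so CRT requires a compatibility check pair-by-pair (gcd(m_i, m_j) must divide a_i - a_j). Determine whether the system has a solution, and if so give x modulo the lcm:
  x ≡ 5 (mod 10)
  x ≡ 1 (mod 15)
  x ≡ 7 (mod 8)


Moduli 10, 15, 8 are not pairwise coprime, so CRT works modulo lcm(m_i) when all pairwise compatibility conditions hold.
Pairwise compatibility: gcd(m_i, m_j) must divide a_i - a_j for every pair.
Merge one congruence at a time:
  Start: x ≡ 5 (mod 10).
  Combine with x ≡ 1 (mod 15): gcd(10, 15) = 5, and 1 - 5 = -4 is NOT divisible by 5.
    ⇒ system is inconsistent (no integer solution).

No solution (the system is inconsistent).


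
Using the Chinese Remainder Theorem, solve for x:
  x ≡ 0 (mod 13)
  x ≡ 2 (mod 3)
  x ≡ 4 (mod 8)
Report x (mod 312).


Moduli 13, 3, 8 are pairwise coprime; by CRT there is a unique solution modulo M = 13 · 3 · 8 = 312.
Solve pairwise, accumulating the modulus:
  Start with x ≡ 0 (mod 13).
  Combine with x ≡ 2 (mod 3): since gcd(13, 3) = 1, we get a unique residue mod 39.
    Write x = 0 + 13·t and substitute into x ≡ 2 (mod 3): 13·t ≡ 2 − 0 = 2 (mod 3).
    Reduce coefficients mod 3: 1·t ≡ 2 (mod 3).
    So t ≡ 2 (mod 3).
    Then x = 0 + 13·2 = 26, valid modulo lcm(13, 3) = 39: x ≡ 26 (mod 39).
  Combine with x ≡ 4 (mod 8): since gcd(39, 8) = 1, we get a unique residue mod 312.
    Write x = 26 + 39·t and substitute into x ≡ 4 (mod 8): 39·t ≡ 4 − 26 = -22 (mod 8).
    Reduce coefficients mod 8: 7·t ≡ 2 (mod 8).
    The inverse of 7 mod 8 is 7 (since 7·7 = 49 = 6·8 + 1), so t ≡ 7·2 = 14 ≡ 6 (mod 8).
    Then x = 26 + 39·6 = 260, valid modulo lcm(39, 8) = 312: x ≡ 260 (mod 312).
Verify: 260 mod 13 = 0 ✓, 260 mod 3 = 2 ✓, 260 mod 8 = 4 ✓.

x ≡ 260 (mod 312).


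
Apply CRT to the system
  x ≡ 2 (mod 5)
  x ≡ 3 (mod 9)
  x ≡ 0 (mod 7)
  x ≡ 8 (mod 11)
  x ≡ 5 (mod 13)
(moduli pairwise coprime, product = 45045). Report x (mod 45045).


Product of moduli M = 5 · 9 · 7 · 11 · 13 = 45045.
Merge one congruence at a time:
  Start: x ≡ 2 (mod 5).
  Combine with x ≡ 3 (mod 9); new modulus lcm = 45.
    Write x = 2 + 5·t and substitute into x ≡ 3 (mod 9): 5·t ≡ 3 − 2 = 1 (mod 9).
    The inverse of 5 mod 9 is 2 (since 5·2 = 10 = 1·9 + 1), so t ≡ 2·1 = 2 ≡ 2 (mod 9).
    Then x = 2 + 5·2 = 12, valid modulo lcm(5, 9) = 45: x ≡ 12 (mod 45).
  Combine with x ≡ 0 (mod 7); new modulus lcm = 315.
    Write x = 12 + 45·t and substitute into x ≡ 0 (mod 7): 45·t ≡ 0 − 12 = -12 (mod 7).
    Reduce coefficients mod 7: 3·t ≡ 2 (mod 7).
    The inverse of 3 mod 7 is 5 (since 3·5 = 15 = 2·7 + 1), so t ≡ 5·2 = 10 ≡ 3 (mod 7).
    Then x = 12 + 45·3 = 147, valid modulo lcm(45, 7) = 315: x ≡ 147 (mod 315).
  Combine with x ≡ 8 (mod 11); new modulus lcm = 3465.
    Write x = 147 + 315·t and substitute into x ≡ 8 (mod 11): 315·t ≡ 8 − 147 = -139 (mod 11).
    Reduce coefficients mod 11: 7·t ≡ 4 (mod 11).
    The inverse of 7 mod 11 is 8 (since 7·8 = 56 = 5·11 + 1), so t ≡ 8·4 = 32 ≡ 10 (mod 11).
    Then x = 147 + 315·10 = 3297, valid modulo lcm(315, 11) = 3465: x ≡ 3297 (mod 3465).
  Combine with x ≡ 5 (mod 13); new modulus lcm = 45045.
    Write x = 3297 + 3465·t and substitute into x ≡ 5 (mod 13): 3465·t ≡ 5 − 3297 = -3292 (mod 13).
    Reduce coefficients mod 13: 7·t ≡ 10 (mod 13).
    The inverse of 7 mod 13 is 2 (since 7·2 = 14 = 1·13 + 1), so t ≡ 2·10 = 20 ≡ 7 (mod 13).
    Then x = 3297 + 3465·7 = 27552, valid modulo lcm(3465, 13) = 45045: x ≡ 27552 (mod 45045).
Verify against each original: 27552 mod 5 = 2, 27552 mod 9 = 3, 27552 mod 7 = 0, 27552 mod 11 = 8, 27552 mod 13 = 5.

x ≡ 27552 (mod 45045).


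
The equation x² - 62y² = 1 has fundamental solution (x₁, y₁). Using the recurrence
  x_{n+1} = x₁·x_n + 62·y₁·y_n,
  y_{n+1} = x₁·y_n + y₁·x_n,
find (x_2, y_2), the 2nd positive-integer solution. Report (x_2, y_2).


Step 1: Find the fundamental solution (x₁, y₁) of x² - 62y² = 1.
  Expand √62 as a continued fraction. a₀ = ⌊√62⌋ = 7; iterate m_{k+1} = d_k·a_k − m_k, d_{k+1} = (62 − m_{k+1}²)/d_k, a_{k+1} = ⌊(a₀ + m_{k+1})/d_{k+1}⌋ (starting m₀ = 0, d₀ = 1), with convergents p_k = a_k·p_{k-1} + p_{k-2}, q_k = a_k·q_{k-1} + q_{k-2} (p₋₁ = 1, q₋₁ = 0):
  k = 0: a₀ = 7; p₀/q₀ = 7/1; p₀² − 62·q₀² = 49 − 62 = -13.
  k = 1: m = 7, d = 13, a = ⌊(7 + 7)/13⌋ = 1; p/q = (1·7 + 1)/(1·1 + 0) = 8/1; p² − 62·q² = 64 − 62 = 2.
  k = 2: m = 6, d = 2, a = ⌊(7 + 6)/2⌋ = 6; p/q = (6·8 + 7)/(6·1 + 1) = 55/7; p² − 62·q² = 3025 − 3038 = -13.
  k = 3: m = 6, d = 13, a = ⌊(7 + 6)/13⌋ = 1; p/q = (1·55 + 8)/(1·7 + 1) = 63/8; p² − 62·q² = 3969 − 3968 = 1.
  The first convergent with p² − 62·q² = 1 gives the fundamental solution (x₁, y₁) = (63, 8).
Step 2: Apply the recurrence (x_{n+1}, y_{n+1}) = (x₁x_n + 62y₁y_n, x₁y_n + y₁x_n) repeatedly.
  From (x_1, y_1) = (63, 8): x_2 = 63·63 + 62·8·8 = 7937; y_2 = 63·8 + 8·63 = 1008.
Step 3: Verify x_2² - 62·y_2² = 62995969 - 62995968 = 1 (should be 1). ✓

(x_1, y_1) = (63, 8); (x_2, y_2) = (7937, 1008).


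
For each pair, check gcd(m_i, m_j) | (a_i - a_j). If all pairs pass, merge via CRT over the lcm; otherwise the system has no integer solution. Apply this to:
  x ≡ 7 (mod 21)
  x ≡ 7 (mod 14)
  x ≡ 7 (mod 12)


Moduli 21, 14, 12 are not pairwise coprime, so CRT works modulo lcm(m_i) when all pairwise compatibility conditions hold.
Pairwise compatibility: gcd(m_i, m_j) must divide a_i - a_j for every pair.
Merge one congruence at a time:
  Start: x ≡ 7 (mod 21).
  Combine with x ≡ 7 (mod 14): gcd(21, 14) = 7; 7 - 7 = 0, which IS divisible by 7, so compatible.
    Write x = 7 + 21·t and substitute into x ≡ 7 (mod 14): 21·t ≡ 7 − 7 = 0 (mod 14).
    Divide the congruence (and modulus) by g = 7: 3·t ≡ 0 (mod 2).
    Reduce coefficients mod 2: 1·t ≡ 0 (mod 2).
    So t ≡ 0 (mod 2).
    Then x = 7 + 21·0 = 7, valid modulo lcm(21, 14) = 42: x ≡ 7 (mod 42).
  Combine with x ≡ 7 (mod 12): gcd(42, 12) = 6; 7 - 7 = 0, which IS divisible by 6, so compatible.
    Write x = 7 + 42·t and substitute into x ≡ 7 (mod 12): 42·t ≡ 7 − 7 = 0 (mod 12).
    Divide the congruence (and modulus) by g = 6: 7·t ≡ 0 (mod 2).
    Reduce coefficients mod 2: 1·t ≡ 0 (mod 2).
    So t ≡ 0 (mod 2).
    Then x = 7 + 42·0 = 7, valid modulo lcm(42, 12) = 84: x ≡ 7 (mod 84).
Verify: 7 mod 21 = 7, 7 mod 14 = 7, 7 mod 12 = 7.

x ≡ 7 (mod 84).


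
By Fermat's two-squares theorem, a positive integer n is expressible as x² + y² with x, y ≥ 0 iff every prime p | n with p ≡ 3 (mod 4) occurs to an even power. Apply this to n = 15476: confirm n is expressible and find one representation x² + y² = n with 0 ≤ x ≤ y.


Step 1: Factor n = 15476 = 2^2 · 53 · 73.
Step 2: Check the mod-4 condition on each prime factor: 2 = 2 (special); 53 ≡ 1 (mod 4), exponent 1; 73 ≡ 1 (mod 4), exponent 1.
All primes ≡ 3 (mod 4) appear to even exponent (or don't appear), so by the two-squares theorem n IS expressible as a sum of two squares.
Step 3: Build a representation. Group n = k² · m with k = 2 and m = 53 · 73 = 3869 (a product of primes ≡ 1 (mod 4)); a representation of m scales to one of n via (k·x)² + (k·y)² = k²(x² + y²). Each prime p ≡ 1 (mod 4) is itself a sum of two squares; find a² by testing p − a² for a perfect square:
  53: 53 − 1² = 52, 53 − 2² = 49 = 7² ⇒ 53 = 2² + 7².
  73: 73 − 1² = 72, 73 − 2² = 69, 73 − 3² = 64 = 8² ⇒ 73 = 3² + 8².
  Combine using the Brahmagupta–Fibonacci identity (a² + b²)(c² + d²) = (ac − bd)² + (ad + bc)² = (ac + bd)² + (ad − bc)²:
  53 · 73 = 3869: from (2² + 7²)(3² + 8²), take (2·3 − 7·8, 2·8 + 7·3) = (6 − 56, 16 + 21) = (-50, 37); dropping signs (only squares matter) gives (50, 37); check 50² + 37² = 2500 + 1369 = 3869 ✓.
  Scale by k = 2: (2·50, 2·37) = (100, 74).
Step 4: Order so x ≤ y and verify: 74² + 100² = 5476 + 10000 = 15476 = n. ✓

n = 15476 = 74² + 100² (one valid representation with x ≤ y).


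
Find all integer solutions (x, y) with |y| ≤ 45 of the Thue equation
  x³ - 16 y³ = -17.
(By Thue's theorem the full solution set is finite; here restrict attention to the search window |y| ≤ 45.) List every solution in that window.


The equation is x³ - 16y³ = -17. For fixed y, x³ = 16·y³ − 17, so a solution requires the RHS to be a perfect cube.
Strategy: iterate y from -45 to 45, compute RHS = 16·y³ − 17, and check whether it is a (positive or negative) perfect cube.
Check small values of y:
  y = 0: RHS = -17 is not a perfect cube.
  y = 1: RHS = -1 = (-1)³ ⇒ x = -1 works.
  y = -1: RHS = -33 is not a perfect cube.
  y = 2: RHS = 111 is not a perfect cube.
  y = -2: RHS = -145 is not a perfect cube.
  y = 3: RHS = 415 is not a perfect cube.
  y = -3: RHS = -449 is not a perfect cube.
Continuing the search up to |y| = 45 finds no further solutions beyond those listed.
Collected solutions: (-1, 1).

Solutions (with |y| ≤ 45): (-1, 1).


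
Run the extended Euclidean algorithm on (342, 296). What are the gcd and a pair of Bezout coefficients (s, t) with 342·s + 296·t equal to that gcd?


Euclidean algorithm on (342, 296) — divide until remainder is 0:
  342 = 1 · 296 + 46
  296 = 6 · 46 + 20
  46 = 2 · 20 + 6
  20 = 3 · 6 + 2
  6 = 3 · 2 + 0
gcd(342, 296) = 2.
Track Bezout coefficients alongside the remainders: start with r₀ = 342 = a·1 + b·0 (s = 1, t = 0) and r₁ = 296 = a·0 + b·1 (s = 0, t = 1); each new remainder r_{k+1} = r_{k-1} − q_k·r_k inherits s_{k+1} = s_{k-1} − q_k·s_k, t_{k+1} = t_{k-1} − q_k·t_k, so r_k = a·s_k + b·t_k at every step:
  q = 1: r = 46, s = 1 − 1·0 = 1, t = 0 − 1·1 = -1  (check: 342·1 + 296·(-1) = 46)
  q = 6: r = 20, s = 0 − 6·1 = -6, t = 1 − 6·(-1) = 7  (check: 342·(-6) + 296·7 = 20)
  q = 2: r = 6, s = 1 − 2·(-6) = 13, t = -1 − 2·7 = -15  (check: 342·13 + 296·(-15) = 6)
  q = 3: r = 2, s = -6 − 3·13 = -45, t = 7 − 3·(-15) = 52  (check: 342·(-45) + 296·52 = 2)
The row with r = 2 (the gcd) gives the Bezout coefficients s = -45, t = 52.
Result: 342 · (-45) + 296 · (52) = 2.

gcd(342, 296) = 2; s = -45, t = 52 (check: 342·(-45) + 296·52 = 2).


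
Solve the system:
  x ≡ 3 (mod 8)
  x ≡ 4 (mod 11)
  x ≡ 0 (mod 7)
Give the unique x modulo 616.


Moduli 8, 11, 7 are pairwise coprime; by CRT there is a unique solution modulo M = 8 · 11 · 7 = 616.
Solve pairwise, accumulating the modulus:
  Start with x ≡ 3 (mod 8).
  Combine with x ≡ 4 (mod 11): since gcd(8, 11) = 1, we get a unique residue mod 88.
    Write x = 3 + 8·t and substitute into x ≡ 4 (mod 11): 8·t ≡ 4 − 3 = 1 (mod 11).
    The inverse of 8 mod 11 is 7 (since 8·7 = 56 = 5·11 + 1), so t ≡ 7·1 = 7 ≡ 7 (mod 11).
    Then x = 3 + 8·7 = 59, valid modulo lcm(8, 11) = 88: x ≡ 59 (mod 88).
  Combine with x ≡ 0 (mod 7): since gcd(88, 7) = 1, we get a unique residue mod 616.
    Write x = 59 + 88·t and substitute into x ≡ 0 (mod 7): 88·t ≡ 0 − 59 = -59 (mod 7).
    Reduce coefficients mod 7: 4·t ≡ 4 (mod 7).
    The inverse of 4 mod 7 is 2 (since 4·2 = 8 = 1·7 + 1), so t ≡ 2·4 = 8 ≡ 1 (mod 7).
    Then x = 59 + 88·1 = 147, valid modulo lcm(88, 7) = 616: x ≡ 147 (mod 616).
Verify: 147 mod 8 = 3 ✓, 147 mod 11 = 4 ✓, 147 mod 7 = 0 ✓.

x ≡ 147 (mod 616).


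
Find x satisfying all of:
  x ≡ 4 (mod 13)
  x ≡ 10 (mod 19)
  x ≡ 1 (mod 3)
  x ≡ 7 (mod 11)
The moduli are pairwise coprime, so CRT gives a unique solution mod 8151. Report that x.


Product of moduli M = 13 · 19 · 3 · 11 = 8151.
Merge one congruence at a time:
  Start: x ≡ 4 (mod 13).
  Combine with x ≡ 10 (mod 19); new modulus lcm = 247.
    Write x = 4 + 13·t and substitute into x ≡ 10 (mod 19): 13·t ≡ 10 − 4 = 6 (mod 19).
    The inverse of 13 mod 19 is 3 (since 13·3 = 39 = 2·19 + 1), so t ≡ 3·6 = 18 ≡ 18 (mod 19).
    Then x = 4 + 13·18 = 238, valid modulo lcm(13, 19) = 247: x ≡ 238 (mod 247).
  Combine with x ≡ 1 (mod 3); new modulus lcm = 741.
    Write x = 238 + 247·t and substitute into x ≡ 1 (mod 3): 247·t ≡ 1 − 238 = -237 (mod 3).
    Reduce coefficients mod 3: 1·t ≡ 0 (mod 3).
    So t ≡ 0 (mod 3).
    Then x = 238 + 247·0 = 238, valid modulo lcm(247, 3) = 741: x ≡ 238 (mod 741).
  Combine with x ≡ 7 (mod 11); new modulus lcm = 8151.
    Write x = 238 + 741·t and substitute into x ≡ 7 (mod 11): 741·t ≡ 7 − 238 = -231 (mod 11).
    Reduce coefficients mod 11: 4·t ≡ 0 (mod 11).
    The inverse of 4 mod 11 is 3 (since 4·3 = 12 = 1·11 + 1), so t ≡ 3·0 = 0 ≡ 0 (mod 11).
    Then x = 238 + 741·0 = 238, valid modulo lcm(741, 11) = 8151: x ≡ 238 (mod 8151).
Verify against each original: 238 mod 13 = 4, 238 mod 19 = 10, 238 mod 3 = 1, 238 mod 11 = 7.

x ≡ 238 (mod 8151).


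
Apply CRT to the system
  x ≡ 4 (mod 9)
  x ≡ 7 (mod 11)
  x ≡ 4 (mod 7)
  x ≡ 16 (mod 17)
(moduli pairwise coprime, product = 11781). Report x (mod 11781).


Product of moduli M = 9 · 11 · 7 · 17 = 11781.
Merge one congruence at a time:
  Start: x ≡ 4 (mod 9).
  Combine with x ≡ 7 (mod 11); new modulus lcm = 99.
    Write x = 4 + 9·t and substitute into x ≡ 7 (mod 11): 9·t ≡ 7 − 4 = 3 (mod 11).
    The inverse of 9 mod 11 is 5 (since 9·5 = 45 = 4·11 + 1), so t ≡ 5·3 = 15 ≡ 4 (mod 11).
    Then x = 4 + 9·4 = 40, valid modulo lcm(9, 11) = 99: x ≡ 40 (mod 99).
  Combine with x ≡ 4 (mod 7); new modulus lcm = 693.
    Write x = 40 + 99·t and substitute into x ≡ 4 (mod 7): 99·t ≡ 4 − 40 = -36 (mod 7).
    Reduce coefficients mod 7: 1·t ≡ 6 (mod 7).
    So t ≡ 6 (mod 7).
    Then x = 40 + 99·6 = 634, valid modulo lcm(99, 7) = 693: x ≡ 634 (mod 693).
  Combine with x ≡ 16 (mod 17); new modulus lcm = 11781.
    Write x = 634 + 693·t and substitute into x ≡ 16 (mod 17): 693·t ≡ 16 − 634 = -618 (mod 17).
    Reduce coefficients mod 17: 13·t ≡ 11 (mod 17).
    The inverse of 13 mod 17 is 4 (since 13·4 = 52 = 3·17 + 1), so t ≡ 4·11 = 44 ≡ 10 (mod 17).
    Then x = 634 + 693·10 = 7564, valid modulo lcm(693, 17) = 11781: x ≡ 7564 (mod 11781).
Verify against each original: 7564 mod 9 = 4, 7564 mod 11 = 7, 7564 mod 7 = 4, 7564 mod 17 = 16.

x ≡ 7564 (mod 11781).


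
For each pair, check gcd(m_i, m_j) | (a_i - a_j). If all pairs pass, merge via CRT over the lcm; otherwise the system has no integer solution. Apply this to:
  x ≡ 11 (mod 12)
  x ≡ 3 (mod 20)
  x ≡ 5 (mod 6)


Moduli 12, 20, 6 are not pairwise coprime, so CRT works modulo lcm(m_i) when all pairwise compatibility conditions hold.
Pairwise compatibility: gcd(m_i, m_j) must divide a_i - a_j for every pair.
Merge one congruence at a time:
  Start: x ≡ 11 (mod 12).
  Combine with x ≡ 3 (mod 20): gcd(12, 20) = 4; 3 - 11 = -8, which IS divisible by 4, so compatible.
    Write x = 11 + 12·t and substitute into x ≡ 3 (mod 20): 12·t ≡ 3 − 11 = -8 (mod 20).
    Divide the congruence (and modulus) by g = 4: 3·t ≡ -2 (mod 5).
    Reduce coefficients mod 5: 3·t ≡ 3 (mod 5).
    The inverse of 3 mod 5 is 2 (since 3·2 = 6 = 1·5 + 1), so t ≡ 2·3 = 6 ≡ 1 (mod 5).
    Then x = 11 + 12·1 = 23, valid modulo lcm(12, 20) = 60: x ≡ 23 (mod 60).
  Combine with x ≡ 5 (mod 6): gcd(60, 6) = 6; 5 - 23 = -18, which IS divisible by 6, so compatible.
    Write x = 23 + 60·t and substitute into x ≡ 5 (mod 6): 60·t ≡ 5 − 23 = -18 (mod 6).
    Divide the congruence (and modulus) by g = 6: 10·t ≡ -3 (mod 1).
    Modulo 1 every t works; take t = 0.
    Then x = 23 + 60·0 = 23, valid modulo lcm(60, 6) = 60: x ≡ 23 (mod 60).
Verify: 23 mod 12 = 11, 23 mod 20 = 3, 23 mod 6 = 5.

x ≡ 23 (mod 60).


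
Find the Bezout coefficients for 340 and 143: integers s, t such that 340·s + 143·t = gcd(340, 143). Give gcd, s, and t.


Euclidean algorithm on (340, 143) — divide until remainder is 0:
  340 = 2 · 143 + 54
  143 = 2 · 54 + 35
  54 = 1 · 35 + 19
  35 = 1 · 19 + 16
  19 = 1 · 16 + 3
  16 = 5 · 3 + 1
  3 = 3 · 1 + 0
gcd(340, 143) = 1.
Track Bezout coefficients alongside the remainders: start with r₀ = 340 = a·1 + b·0 (s = 1, t = 0) and r₁ = 143 = a·0 + b·1 (s = 0, t = 1); each new remainder r_{k+1} = r_{k-1} − q_k·r_k inherits s_{k+1} = s_{k-1} − q_k·s_k, t_{k+1} = t_{k-1} − q_k·t_k, so r_k = a·s_k + b·t_k at every step:
  q = 2: r = 54, s = 1 − 2·0 = 1, t = 0 − 2·1 = -2  (check: 340·1 + 143·(-2) = 54)
  q = 2: r = 35, s = 0 − 2·1 = -2, t = 1 − 2·(-2) = 5  (check: 340·(-2) + 143·5 = 35)
  q = 1: r = 19, s = 1 − 1·(-2) = 3, t = -2 − 1·5 = -7  (check: 340·3 + 143·(-7) = 19)
  q = 1: r = 16, s = -2 − 1·3 = -5, t = 5 − 1·(-7) = 12  (check: 340·(-5) + 143·12 = 16)
  q = 1: r = 3, s = 3 − 1·(-5) = 8, t = -7 − 1·12 = -19  (check: 340·8 + 143·(-19) = 3)
  q = 5: r = 1, s = -5 − 5·8 = -45, t = 12 − 5·(-19) = 107  (check: 340·(-45) + 143·107 = 1)
The row with r = 1 (the gcd) gives the Bezout coefficients s = -45, t = 107.
Result: 340 · (-45) + 143 · (107) = 1.

gcd(340, 143) = 1; s = -45, t = 107 (check: 340·(-45) + 143·107 = 1).


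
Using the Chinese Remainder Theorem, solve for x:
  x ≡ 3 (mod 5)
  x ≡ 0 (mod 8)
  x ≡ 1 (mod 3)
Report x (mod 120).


Moduli 5, 8, 3 are pairwise coprime; by CRT there is a unique solution modulo M = 5 · 8 · 3 = 120.
Solve pairwise, accumulating the modulus:
  Start with x ≡ 3 (mod 5).
  Combine with x ≡ 0 (mod 8): since gcd(5, 8) = 1, we get a unique residue mod 40.
    Write x = 3 + 5·t and substitute into x ≡ 0 (mod 8): 5·t ≡ 0 − 3 = -3 (mod 8).
    Reduce coefficients mod 8: 5·t ≡ 5 (mod 8).
    The inverse of 5 mod 8 is 5 (since 5·5 = 25 = 3·8 + 1), so t ≡ 5·5 = 25 ≡ 1 (mod 8).
    Then x = 3 + 5·1 = 8, valid modulo lcm(5, 8) = 40: x ≡ 8 (mod 40).
  Combine with x ≡ 1 (mod 3): since gcd(40, 3) = 1, we get a unique residue mod 120.
    Write x = 8 + 40·t and substitute into x ≡ 1 (mod 3): 40·t ≡ 1 − 8 = -7 (mod 3).
    Reduce coefficients mod 3: 1·t ≡ 2 (mod 3).
    So t ≡ 2 (mod 3).
    Then x = 8 + 40·2 = 88, valid modulo lcm(40, 3) = 120: x ≡ 88 (mod 120).
Verify: 88 mod 5 = 3 ✓, 88 mod 8 = 0 ✓, 88 mod 3 = 1 ✓.

x ≡ 88 (mod 120).


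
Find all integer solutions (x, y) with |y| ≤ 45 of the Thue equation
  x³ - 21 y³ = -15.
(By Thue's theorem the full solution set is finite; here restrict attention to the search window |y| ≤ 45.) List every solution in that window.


The equation is x³ - 21y³ = -15. For fixed y, x³ = 21·y³ − 15, so a solution requires the RHS to be a perfect cube.
Strategy: iterate y from -45 to 45, compute RHS = 21·y³ − 15, and check whether it is a (positive or negative) perfect cube.
Check small values of y:
  y = 0: RHS = -15 is not a perfect cube.
  y = 1: RHS = 6 is not a perfect cube.
  y = -1: RHS = -36 is not a perfect cube.
  y = 2: RHS = 153 is not a perfect cube.
  y = -2: RHS = -183 is not a perfect cube.
  y = 3: RHS = 552 is not a perfect cube.
  y = -3: RHS = -582 is not a perfect cube.
Continuing the search up to |y| = 45 finds no solutions either.
No (x, y) in the scanned range satisfies the equation.

No integer solutions with |y| ≤ 45.


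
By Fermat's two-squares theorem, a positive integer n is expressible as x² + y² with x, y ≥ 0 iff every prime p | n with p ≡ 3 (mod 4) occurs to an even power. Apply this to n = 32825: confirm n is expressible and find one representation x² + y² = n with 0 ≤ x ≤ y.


Step 1: Factor n = 32825 = 5^2 · 13 · 101.
Step 2: Check the mod-4 condition on each prime factor: 5 ≡ 1 (mod 4), exponent 2; 13 ≡ 1 (mod 4), exponent 1; 101 ≡ 1 (mod 4), exponent 1.
All primes ≡ 3 (mod 4) appear to even exponent (or don't appear), so by the two-squares theorem n IS expressible as a sum of two squares.
Step 3: Build a representation. Group n = k² · m with k = 5 and m = 13 · 101 = 1313 (a product of primes ≡ 1 (mod 4)); a representation of m scales to one of n via (k·x)² + (k·y)² = k²(x² + y²). Each prime p ≡ 1 (mod 4) is itself a sum of two squares; find a² by testing p − a² for a perfect square:
  13: 13 − 1² = 12, 13 − 2² = 9 = 3² ⇒ 13 = 2² + 3².
  101: 101 − 1² = 100 = 10² ⇒ 101 = 1² + 10².
  Combine using the Brahmagupta–Fibonacci identity (a² + b²)(c² + d²) = (ac − bd)² + (ad + bc)² = (ac + bd)² + (ad − bc)²:
  13 · 101 = 1313: from (2² + 3²)(1² + 10²), take (2·1 − 3·10, 2·10 + 3·1) = (2 − 30, 20 + 3) = (-28, 23); dropping signs (only squares matter) gives (28, 23); check 28² + 23² = 784 + 529 = 1313 ✓.
  Scale by k = 5: (5·28, 5·23) = (140, 115).
Step 4: Order so x ≤ y and verify: 115² + 140² = 13225 + 19600 = 32825 = n. ✓

n = 32825 = 115² + 140² (one valid representation with x ≤ y).
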